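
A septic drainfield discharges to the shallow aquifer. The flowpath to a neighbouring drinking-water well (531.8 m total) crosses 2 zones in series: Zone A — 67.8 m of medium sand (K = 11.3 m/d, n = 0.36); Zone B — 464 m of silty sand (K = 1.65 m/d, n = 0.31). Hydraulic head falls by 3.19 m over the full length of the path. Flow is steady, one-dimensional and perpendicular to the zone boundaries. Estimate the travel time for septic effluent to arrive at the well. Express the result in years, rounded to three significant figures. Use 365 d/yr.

41.5 years

Continuity: the same q passes through each zone, so ΔH = q·Σ(L_j/K_j) — the zones act as resistances in series.
Σ(L/K) = 67.8/11.3 + 464/1.65 = 6.000 + 281.2 = 287.2 d
q = ΔH / Σ(L/K) = 3.19 / 287.2 = 0.01111 m/d (same in every zone)
Zone A: v = q/n = 0.01111/0.36 = 0.03085 m/d → t_A = 67.8/0.03085 = 2198 d
Zone B: v = q/n = 0.01111/0.31 = 0.03583 m/d → t_B = 464/0.03583 = 12950 d
Total t = 2198 + 12950 = 15150 d
   = 15150 / 365 = 41.5 yr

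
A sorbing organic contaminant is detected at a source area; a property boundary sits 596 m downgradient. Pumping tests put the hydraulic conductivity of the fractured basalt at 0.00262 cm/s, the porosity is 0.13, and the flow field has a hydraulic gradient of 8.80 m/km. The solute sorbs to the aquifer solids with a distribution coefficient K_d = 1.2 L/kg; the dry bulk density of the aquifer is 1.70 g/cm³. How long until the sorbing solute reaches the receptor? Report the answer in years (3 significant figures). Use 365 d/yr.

K = 0.00262 cm/s × 864 = 2.264 m/d
Darcy flux q = K·i = 2.264 × 0.0088 = 0.01992 m/d
v = Ki/n = 2.264·0.0088/0.13 = 0.1532 m/d
Retardation R = 1 + ρ_b·K_d/n = 1 + 1.70×1.2/0.13 = 16.69
Contaminant velocity v_c = v/R = 0.1532/16.69 = 0.009180 m/d
t = L/v_c = 596/0.009180 = 64920 d
   = 64920/365 = 178 yr

178 years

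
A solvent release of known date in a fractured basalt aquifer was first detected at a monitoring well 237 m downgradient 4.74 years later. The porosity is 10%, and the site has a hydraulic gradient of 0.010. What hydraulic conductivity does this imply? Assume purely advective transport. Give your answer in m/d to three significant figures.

1.37 m/d

t = 4.74 years = 1730 d
v = L / t = 237 / 1730 = 0.1370 m/d
K = v · n / i = 0.1370 × 0.10 / 0.010 = 1.37 m/d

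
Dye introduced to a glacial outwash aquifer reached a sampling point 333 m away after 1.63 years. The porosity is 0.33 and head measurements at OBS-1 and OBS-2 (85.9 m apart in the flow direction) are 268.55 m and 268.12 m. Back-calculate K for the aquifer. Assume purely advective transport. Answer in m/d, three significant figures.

36.9 m/d

Hydraulic gradient i = (268.55 − 268.12) / 85.9 = 0.43 / 85.9 = 0.005006
t = 1.63 years = 594.9 d
v = L / t = 333 / 594.9 = 0.5597 m/d
K = v · n / i = 0.5597 × 0.33 / 0.005006 = 36.9 m/d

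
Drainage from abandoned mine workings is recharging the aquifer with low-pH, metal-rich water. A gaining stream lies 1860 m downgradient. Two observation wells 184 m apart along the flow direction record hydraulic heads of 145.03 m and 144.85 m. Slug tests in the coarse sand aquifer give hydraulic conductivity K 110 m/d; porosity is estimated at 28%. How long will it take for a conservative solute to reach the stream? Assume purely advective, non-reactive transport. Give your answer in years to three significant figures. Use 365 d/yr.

13.3 years

Hydraulic gradient i = (145.03 − 144.85) / 184 = 0.18 / 184 = 9.783e-4
Specific discharge q = 110 × 9.783e-4 = 0.1076 m/d
v_s = q/n_e = 0.1076/0.28 = 0.3843 m/d
t = L / v = 1860 / 0.3843 = 4840 d
   = 4840 / 365 = 13.3 yr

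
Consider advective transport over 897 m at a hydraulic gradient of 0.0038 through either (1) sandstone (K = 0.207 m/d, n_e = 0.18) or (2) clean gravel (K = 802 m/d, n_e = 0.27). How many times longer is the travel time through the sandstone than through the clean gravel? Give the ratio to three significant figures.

Unit 1 (sandstone): v = 0.207×0.0038/0.18 = 0.004370 m/d, t = 897/0.004370 = 205300 d
Unit 2 (clean gravel): v = 802×0.0038/0.27 = 11.29 m/d, t = 897/11.29 = 79.47 d
t(sandstone) / t(clean gravel) = 205300/79.47 = 2580

2580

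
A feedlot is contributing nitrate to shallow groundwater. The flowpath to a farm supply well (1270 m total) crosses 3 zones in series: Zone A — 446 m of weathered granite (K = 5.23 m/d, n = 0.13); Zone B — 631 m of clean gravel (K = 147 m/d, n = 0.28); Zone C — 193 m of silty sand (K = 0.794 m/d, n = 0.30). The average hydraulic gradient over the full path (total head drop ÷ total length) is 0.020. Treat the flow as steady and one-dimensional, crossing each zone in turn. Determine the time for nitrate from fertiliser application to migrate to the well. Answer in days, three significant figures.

3830 days

Continuity: the same q passes through each zone, so ΔH = q·Σ(L_j/K_j) — the zones act as resistances in series.
Σ(L/K) = 446/5.23 + 631/147 + 193/0.794 = 85.28 + 4.293 + 243.1 = 332.6 d
K_eq = L_total / Σ(L/K) = 1270 / 332.6 = 3.818 m/d
q = K_eq · i = 3.818 × 0.020 = 0.07636 m/d (same in every zone)
Zone A: v = q/n = 0.07636/0.13 = 0.5874 m/d → t_A = 446/0.5874 = 759.3 d
Zone B: v = q/n = 0.07636/0.28 = 0.2727 m/d → t_B = 631/0.2727 = 2314 d
Zone C: v = q/n = 0.07636/0.30 = 0.2545 m/d → t_C = 193/0.2545 = 758.3 d
Total t = 759.3 + 2314 + 758.3 = 3831 d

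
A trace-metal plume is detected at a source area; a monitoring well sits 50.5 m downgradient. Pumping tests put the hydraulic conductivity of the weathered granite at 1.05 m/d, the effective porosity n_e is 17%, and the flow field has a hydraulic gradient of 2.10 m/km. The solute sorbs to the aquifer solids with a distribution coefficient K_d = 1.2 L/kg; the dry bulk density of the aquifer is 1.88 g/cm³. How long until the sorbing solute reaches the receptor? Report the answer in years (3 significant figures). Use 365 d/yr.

152 years

Darcy flux q = K·i = 1.05 × 0.0021 = 0.002205 m/d
v = Ki/n = 1.05·0.0021/0.17 = 0.01297 m/d
Retardation R = 1 + ρ_b·K_d/n = 1 + 1.88×1.2/0.17 = 14.27
Contaminant velocity v_c = v/R = 0.01297/14.27 = 9.089e-4 m/d
t = L/v_c = 50.5/9.089e-4 = 55560 d
   = 55560/365 = 152 yr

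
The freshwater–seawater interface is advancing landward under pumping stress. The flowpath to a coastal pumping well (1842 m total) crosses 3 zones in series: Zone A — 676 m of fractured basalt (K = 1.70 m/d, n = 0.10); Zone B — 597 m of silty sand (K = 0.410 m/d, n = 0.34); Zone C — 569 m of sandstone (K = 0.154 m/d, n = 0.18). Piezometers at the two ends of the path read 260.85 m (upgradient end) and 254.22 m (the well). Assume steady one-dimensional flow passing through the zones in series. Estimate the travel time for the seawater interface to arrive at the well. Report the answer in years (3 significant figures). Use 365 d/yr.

Total head drop ΔH = 260.85 − 254.22 = 6.63 m
Steady 1-D flow in series ⇒ the Darcy flux q is identical in every zone and the zone head losses add (resistances L/K in series).
Σ(L/K) = 676/1.70 + 597/0.410 + 569/0.154 = 397.6 + 1456 + 3695 = 5549 d
q = ΔH / Σ(L/K) = 6.63 / 5549 = 0.001195 m/d (same in every zone)
Zone A: v = q/n = 0.001195/0.10 = 0.01195 m/d → t_A = 676/0.01195 = 56570 d
Zone B: v = q/n = 0.001195/0.34 = 0.003514 m/d → t_B = 597/0.003514 = 169900 d
Zone C: v = q/n = 0.001195/0.18 = 0.006638 m/d → t_C = 569/0.006638 = 85710 d
Total t = 56570 + 169900 + 85710 = 312200 d
   = 312200 / 365 = 855 yr

855 years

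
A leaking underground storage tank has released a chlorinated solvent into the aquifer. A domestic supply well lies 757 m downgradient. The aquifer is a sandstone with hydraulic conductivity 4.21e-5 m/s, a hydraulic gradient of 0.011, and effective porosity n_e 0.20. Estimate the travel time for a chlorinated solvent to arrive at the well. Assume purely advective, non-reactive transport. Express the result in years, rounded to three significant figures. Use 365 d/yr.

K = 4.21e-5 m/s × 86400 s/d = 3.637 m/d
q = Ki = 3.637 × 0.011 = 0.04001 m/d
v = Ki/n = 3.637·0.011/0.20 = 0.2001 m/d
t = L / v = 757 / 0.2001 = 3784 d
   = 3784 / 365 = 10.4 yr

10.4 years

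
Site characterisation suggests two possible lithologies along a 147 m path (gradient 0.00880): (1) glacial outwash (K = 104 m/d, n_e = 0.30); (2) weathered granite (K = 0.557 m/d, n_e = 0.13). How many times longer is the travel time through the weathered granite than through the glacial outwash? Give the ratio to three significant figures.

Unit 1 (glacial outwash): v = 104×0.0088/0.30 = 3.051 m/d, t = 147/3.051 = 48.19 d
Unit 2 (weathered granite): v = 0.557×0.0088/0.13 = 0.03770 m/d, t = 147/0.03770 = 3899 d
t(weathered granite) / t(glacial outwash) = 3899/48.19 = 80.9

80.9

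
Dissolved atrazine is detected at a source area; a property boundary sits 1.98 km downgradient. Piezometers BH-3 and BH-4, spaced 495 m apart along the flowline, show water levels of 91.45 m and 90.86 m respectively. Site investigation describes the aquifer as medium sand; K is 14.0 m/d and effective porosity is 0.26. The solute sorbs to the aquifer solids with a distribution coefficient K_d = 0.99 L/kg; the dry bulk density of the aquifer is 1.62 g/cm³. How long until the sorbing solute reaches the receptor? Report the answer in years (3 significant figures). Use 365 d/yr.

Hydraulic gradient i = (91.45 − 90.86) / 495 = 0.59 / 495 = 0.001192
Darcy flux q = K·i = 14.0 × 0.001192 = 0.01669 m/d
v_s = q/n_e = 0.01669/0.26 = 0.06418 m/d
Retardation R = 1 + ρ_b·K_d/n = 1 + 1.62×0.99/0.26 = 7.168
Contaminant velocity v_c = v/R = 0.06418/7.168 = 0.008953 m/d
L = 1.98 km = 1980 m
t = L/v_c = 1980/0.008953 = 221200 d
   = 221200/365 = 606 yr

606 years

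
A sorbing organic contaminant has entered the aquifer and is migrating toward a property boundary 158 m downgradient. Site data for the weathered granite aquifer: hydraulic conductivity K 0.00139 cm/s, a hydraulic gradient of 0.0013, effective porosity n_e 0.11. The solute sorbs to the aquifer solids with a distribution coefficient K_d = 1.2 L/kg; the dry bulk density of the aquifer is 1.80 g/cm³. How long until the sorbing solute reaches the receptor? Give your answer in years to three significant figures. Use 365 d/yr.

629 years

K = 0.00139 cm/s × 864 = 1.201 m/d
q = Ki = 1.201 × 0.0013 = 0.001561 m/d
v_s = q/n_e = 0.001561/0.11 = 0.01419 m/d
Retardation R = 1 + ρ_b·K_d/n = 1 + 1.80×1.2/0.11 = 20.64
Contaminant velocity v_c = v/R = 0.01419/20.64 = 6.878e-4 m/d
t = L/v_c = 158/6.878e-4 = 229700 d
   = 229700/365 = 629 yr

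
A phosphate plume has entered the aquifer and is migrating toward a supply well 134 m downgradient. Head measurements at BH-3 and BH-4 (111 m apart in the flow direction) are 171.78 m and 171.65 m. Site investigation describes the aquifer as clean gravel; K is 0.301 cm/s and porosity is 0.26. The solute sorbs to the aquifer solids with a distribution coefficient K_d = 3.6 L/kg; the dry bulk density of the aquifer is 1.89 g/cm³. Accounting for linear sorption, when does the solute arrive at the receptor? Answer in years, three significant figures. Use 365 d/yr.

Hydraulic gradient i = (171.78 − 171.65) / 111 = 0.13 / 111 = 0.001171
K = 0.301 cm/s × 864 = 260.1 m/d
q = Ki = 260.1 × 0.001171 = 0.3046 m/d
v = Ki/n = 260.1·0.001171/0.26 = 1.171 m/d
Retardation R = 1 + ρ_b·K_d/n = 1 + 1.89×3.6/0.26 = 27.17
Contaminant velocity v_c = v/R = 1.171/27.17 = 0.04312 m/d
t = L/v_c = 134/0.04312 = 3108 d
   = 3108/365 = 8.51 yr

8.51 years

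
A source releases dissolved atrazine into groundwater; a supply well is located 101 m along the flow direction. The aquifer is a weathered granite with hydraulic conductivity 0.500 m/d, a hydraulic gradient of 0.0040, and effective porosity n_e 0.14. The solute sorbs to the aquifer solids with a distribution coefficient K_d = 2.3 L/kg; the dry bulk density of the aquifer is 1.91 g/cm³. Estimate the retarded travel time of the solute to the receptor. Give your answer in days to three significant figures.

Specific discharge q = 0.500 × 0.0040 = 0.002000 m/d
v = Ki/n = 0.500·0.0040/0.14 = 0.01429 m/d
Retardation R = 1 + ρ_b·K_d/n = 1 + 1.91×2.3/0.14 = 32.38
Contaminant velocity v_c = v/R = 0.01429/32.38 = 4.412e-4 m/d
t = L/v_c = 101/4.412e-4 = 228900 d

229000 days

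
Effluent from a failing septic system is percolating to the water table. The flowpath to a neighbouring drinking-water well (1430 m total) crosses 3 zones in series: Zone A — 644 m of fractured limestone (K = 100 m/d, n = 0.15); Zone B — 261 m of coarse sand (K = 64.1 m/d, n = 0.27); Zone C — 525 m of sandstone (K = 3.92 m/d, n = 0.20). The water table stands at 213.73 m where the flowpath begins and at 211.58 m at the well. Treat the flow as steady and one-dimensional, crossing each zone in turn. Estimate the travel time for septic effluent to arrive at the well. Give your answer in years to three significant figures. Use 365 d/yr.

50.1 years

Total head drop ΔH = 213.73 − 211.58 = 2.15 m
Continuity: the same q passes through each zone, so ΔH = q·Σ(L_j/K_j) — the zones act as resistances in series.
Σ(L/K) = 644/100 + 261/64.1 + 525/3.92 = 6.440 + 4.072 + 133.9 = 144.4 d
q = ΔH / Σ(L/K) = 2.15 / 144.4 = 0.01489 m/d (same in every zone)
Zone A: v = q/n = 0.01489/0.15 = 0.09923 m/d → t_A = 644/0.09923 = 6490 d
Zone B: v = q/n = 0.01489/0.27 = 0.05513 m/d → t_B = 261/0.05513 = 4734 d
Zone C: v = q/n = 0.01489/0.20 = 0.07443 m/d → t_C = 525/0.07443 = 7054 d
Total t = 6490 + 4734 + 7054 = 18280 d
   = 18280 / 365 = 50.1 yr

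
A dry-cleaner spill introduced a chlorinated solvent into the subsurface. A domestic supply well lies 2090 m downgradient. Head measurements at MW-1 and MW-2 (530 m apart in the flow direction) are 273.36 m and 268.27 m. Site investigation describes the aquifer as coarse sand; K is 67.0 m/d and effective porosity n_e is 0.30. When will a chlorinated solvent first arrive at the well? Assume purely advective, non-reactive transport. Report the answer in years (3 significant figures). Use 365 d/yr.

2.67 years

Hydraulic gradient i = (273.36 − 268.27) / 530 = 5.09 / 530 = 0.009604
Specific discharge q = 67.0 × 0.009604 = 0.6435 m/d
Seepage velocity v = q / n = 0.6435 / 0.30 = 2.145 m/d
t = L / v = 2090 / 2.145 = 974.4 d
   = 974.4 / 365 = 2.67 yr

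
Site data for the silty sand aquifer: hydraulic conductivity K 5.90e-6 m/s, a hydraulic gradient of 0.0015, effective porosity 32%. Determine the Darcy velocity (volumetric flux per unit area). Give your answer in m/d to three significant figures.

7.65e-4 m/d

K = 5.90e-6 m/s × 86400 s/d = 0.5098 m/d
Darcy flux q = K·i = 0.5098 × 0.0015 = 7.646e-4 m/d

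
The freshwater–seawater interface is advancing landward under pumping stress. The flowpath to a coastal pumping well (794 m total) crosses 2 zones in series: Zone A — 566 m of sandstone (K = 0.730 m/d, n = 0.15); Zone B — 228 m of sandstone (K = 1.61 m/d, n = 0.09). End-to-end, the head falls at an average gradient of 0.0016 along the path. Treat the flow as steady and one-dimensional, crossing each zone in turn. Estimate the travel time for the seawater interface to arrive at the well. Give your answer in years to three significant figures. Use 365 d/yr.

208 years

For zones in series the flux q is common to all zones; the equivalent conductivity is the harmonic (thickness-weighted) mean, K_eq = L_total / Σ(L_j/K_j).
Σ(L/K) = 566/0.730 + 228/1.61 = 775.3 + 141.6 = 917.0 d
K_eq = L_total / Σ(L/K) = 794 / 917.0 = 0.8659 m/d
q = K_eq · i = 0.8659 × 0.0016 = 0.001385 m/d (same in every zone)
Zone A: v = q/n = 0.001385/0.15 = 0.009236 m/d → t_A = 566/0.009236 = 61280 d
Zone B: v = q/n = 0.001385/0.09 = 0.01539 m/d → t_B = 228/0.01539 = 14810 d
Total t = 61280 + 14810 = 76090 d
   = 76090 / 365 = 208 yr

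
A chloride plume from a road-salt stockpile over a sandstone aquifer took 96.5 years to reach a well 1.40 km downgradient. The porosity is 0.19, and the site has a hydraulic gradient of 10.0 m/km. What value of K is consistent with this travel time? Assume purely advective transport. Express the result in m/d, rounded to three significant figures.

t = 96.5 years = 35220 d
L = 1.40 km = 1400 m
v = L / t = 1400 / 35220 = 0.03975 m/d
K = v · n / i = 0.03975 × 0.19 / 0.010 = 0.755 m/d

0.755 m/d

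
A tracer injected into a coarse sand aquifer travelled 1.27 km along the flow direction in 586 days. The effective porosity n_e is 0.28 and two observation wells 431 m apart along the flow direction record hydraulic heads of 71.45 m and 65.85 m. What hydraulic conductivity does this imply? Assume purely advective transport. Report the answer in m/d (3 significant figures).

46.7 m/d

Hydraulic gradient i = (71.45 − 65.85) / 431 = 5.60 / 431 = 0.01299
L = 1.27 km = 1270 m
v = L / t = 1270 / 586 = 2.167 m/d
K = v · n / i = 2.167 × 0.28 / 0.01299 = 46.7 m/d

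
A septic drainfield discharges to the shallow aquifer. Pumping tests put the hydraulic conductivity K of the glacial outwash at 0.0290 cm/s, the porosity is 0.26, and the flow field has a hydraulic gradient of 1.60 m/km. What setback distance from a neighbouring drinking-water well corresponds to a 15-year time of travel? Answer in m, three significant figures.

K = 0.0290 cm/s × 864 = 25.06 m/d
Specific discharge q = 25.06 × 0.0016 = 0.04009 m/d
Seepage velocity v = q / n = 0.04009 / 0.26 = 0.1542 m/d
T = 15 yr × 365 = 5475 d
L = v × T = 0.1542 × 5475 = 844.2 m

844 m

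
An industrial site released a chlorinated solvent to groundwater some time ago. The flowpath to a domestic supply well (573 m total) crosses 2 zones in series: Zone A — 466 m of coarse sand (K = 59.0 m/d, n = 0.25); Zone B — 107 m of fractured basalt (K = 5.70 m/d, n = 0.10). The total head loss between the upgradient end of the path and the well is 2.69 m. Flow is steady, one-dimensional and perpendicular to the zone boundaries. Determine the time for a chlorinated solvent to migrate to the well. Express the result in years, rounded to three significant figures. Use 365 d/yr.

Steady 1-D flow in series ⇒ the Darcy flux q is identical in every zone and the zone head losses add (resistances L/K in series).
Σ(L/K) = 466/59.0 + 107/5.70 = 7.898 + 18.77 = 26.67 d
q = ΔH / Σ(L/K) = 2.69 / 26.67 = 0.1009 m/d (same in every zone)
Zone A: v = q/n = 0.1009/0.25 = 0.4034 m/d → t_A = 466/0.4034 = 1155 d
Zone B: v = q/n = 0.1009/0.10 = 1.009 m/d → t_B = 107/1.009 = 106.1 d
Total t = 1155 + 106.1 = 1261 d
   = 1261 / 365 = 3.46 yr

3.46 years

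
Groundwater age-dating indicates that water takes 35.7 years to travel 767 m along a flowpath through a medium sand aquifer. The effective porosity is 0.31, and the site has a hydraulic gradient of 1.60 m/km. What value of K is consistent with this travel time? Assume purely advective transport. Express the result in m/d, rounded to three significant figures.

t = 35.7 years = 13030 d
v = L / t = 767 / 13030 = 0.05886 m/d
K = v · n / i = 0.05886 × 0.31 / 0.0016 = 11.4 m/d

11.4 m/d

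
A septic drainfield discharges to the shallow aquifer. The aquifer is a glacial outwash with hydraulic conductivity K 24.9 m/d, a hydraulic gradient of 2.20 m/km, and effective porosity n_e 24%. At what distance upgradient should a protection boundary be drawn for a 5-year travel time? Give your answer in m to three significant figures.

Specific discharge q = 24.9 × 0.0022 = 0.05478 m/d
v_s = q/n_e = 0.05478/0.24 = 0.2283 m/d
T = 5 yr × 365 = 1825 d
L = v × T = 0.2283 × 1825 = 416.6 m

417 m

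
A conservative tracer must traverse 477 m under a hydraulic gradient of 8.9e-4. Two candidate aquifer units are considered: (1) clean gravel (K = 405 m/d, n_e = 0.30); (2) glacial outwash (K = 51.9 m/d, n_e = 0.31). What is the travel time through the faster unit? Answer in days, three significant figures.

Unit 1 (clean gravel): v = 405×8.9e-4/0.30 = 1.202 m/d, t = 477/1.202 = 397.0 d
Unit 2 (glacial outwash): v = 51.9×8.9e-4/0.31 = 0.1490 m/d, t = 477/0.1490 = 3201 d
Faster unit: t = 397 d

397 days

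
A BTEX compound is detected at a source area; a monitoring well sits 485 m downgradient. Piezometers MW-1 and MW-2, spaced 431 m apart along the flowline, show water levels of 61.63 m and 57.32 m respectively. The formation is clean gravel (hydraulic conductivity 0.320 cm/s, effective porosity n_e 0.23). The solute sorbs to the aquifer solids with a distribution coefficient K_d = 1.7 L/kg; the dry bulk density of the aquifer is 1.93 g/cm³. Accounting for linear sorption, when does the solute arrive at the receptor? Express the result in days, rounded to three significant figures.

Hydraulic gradient i = (61.63 − 57.32) / 431 = 4.31 / 431 = 0.01000
K = 0.320 cm/s × 864 = 276.5 m/d
Darcy flux q = K·i = 276.5 × 0.01000 = 2.765 m/d
v = Ki/n = 276.5·0.01000/0.23 = 12.02 m/d
Retardation R = 1 + ρ_b·K_d/n = 1 + 1.93×1.7/0.23 = 15.27
Contaminant velocity v_c = v/R = 12.02/15.27 = 0.7875 m/d
t = L/v_c = 485/0.7875 = 615.9 d

616 days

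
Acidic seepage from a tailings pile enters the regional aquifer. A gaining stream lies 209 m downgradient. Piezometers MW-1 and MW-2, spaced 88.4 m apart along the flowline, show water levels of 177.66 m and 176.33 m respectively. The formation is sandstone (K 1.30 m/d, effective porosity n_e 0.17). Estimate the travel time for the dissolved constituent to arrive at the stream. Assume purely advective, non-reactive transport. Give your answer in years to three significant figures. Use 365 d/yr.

Hydraulic gradient i = (177.66 − 176.33) / 88.4 = 1.33 / 88.4 = 0.01505
q = Ki = 1.30 × 0.01505 = 0.01956 m/d
v = Ki/n = 1.30·0.01505/0.17 = 0.1151 m/d
t = L / v = 209 / 0.1151 = 1817 d
   = 1817 / 365 = 4.98 yr

4.98 years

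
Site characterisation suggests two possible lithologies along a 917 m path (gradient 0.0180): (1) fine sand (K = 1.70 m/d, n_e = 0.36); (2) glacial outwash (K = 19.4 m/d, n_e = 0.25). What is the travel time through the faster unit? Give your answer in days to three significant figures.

657 days

Unit 1 (fine sand): v = 1.70×0.018/0.36 = 0.08500 m/d, t = 917/0.08500 = 10790 d
Unit 2 (glacial outwash): v = 19.4×0.018/0.25 = 1.397 m/d, t = 917/1.397 = 656.5 d
Faster unit: t = 657 d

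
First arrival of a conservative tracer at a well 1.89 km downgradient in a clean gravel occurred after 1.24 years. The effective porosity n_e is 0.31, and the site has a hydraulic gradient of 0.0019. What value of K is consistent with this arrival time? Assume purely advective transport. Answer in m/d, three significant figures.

t = 1.24 years = 452.6 d
L = 1.89 km = 1890 m
v = L / t = 1890 / 452.6 = 4.176 m/d
K = v · n / i = 4.176 × 0.31 / 0.0019 = 681 m/d

681 m/d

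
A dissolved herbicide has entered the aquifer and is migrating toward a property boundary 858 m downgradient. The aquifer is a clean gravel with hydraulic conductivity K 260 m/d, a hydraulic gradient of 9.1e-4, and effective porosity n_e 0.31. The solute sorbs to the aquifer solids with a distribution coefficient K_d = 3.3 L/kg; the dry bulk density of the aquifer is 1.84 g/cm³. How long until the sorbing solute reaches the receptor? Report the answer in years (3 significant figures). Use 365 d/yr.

63.4 years

Darcy flux q = K·i = 260 × 9.1e-4 = 0.2366 m/d
v = Ki/n = 260·9.1e-4/0.31 = 0.7632 m/d
Retardation R = 1 + ρ_b·K_d/n = 1 + 1.84×3.3/0.31 = 20.59
Contaminant velocity v_c = v/R = 0.7632/20.59 = 0.03707 m/d
t = L/v_c = 858/0.03707 = 23140 d
   = 23140/365 = 63.4 yr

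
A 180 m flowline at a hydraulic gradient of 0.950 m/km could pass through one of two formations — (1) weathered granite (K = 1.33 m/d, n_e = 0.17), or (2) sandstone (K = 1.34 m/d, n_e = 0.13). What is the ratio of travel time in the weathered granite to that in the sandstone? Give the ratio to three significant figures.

1.32

Unit 1 (weathered granite): v = 1.33×9.5e-4/0.17 = 0.007432 m/d, t = 180/0.007432 = 24220 d
Unit 2 (sandstone): v = 1.34×9.5e-4/0.13 = 0.009792 m/d, t = 180/0.009792 = 18380 d
t(weathered granite) / t(sandstone) = 24220/18380 = 1.32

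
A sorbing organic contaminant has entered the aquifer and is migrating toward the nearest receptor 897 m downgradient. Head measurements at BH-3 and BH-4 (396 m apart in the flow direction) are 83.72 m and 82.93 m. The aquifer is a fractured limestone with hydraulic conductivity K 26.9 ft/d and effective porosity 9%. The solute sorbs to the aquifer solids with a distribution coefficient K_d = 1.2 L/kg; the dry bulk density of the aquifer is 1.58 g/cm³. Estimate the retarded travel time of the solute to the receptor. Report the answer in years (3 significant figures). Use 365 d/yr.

298 years

Hydraulic gradient i = (83.72 − 82.93) / 396 = 0.79 / 396 = 0.001995
K = 26.9 ft/d × 0.3048 = 8.199 m/d
Specific discharge q = 8.199 × 0.001995 = 0.01636 m/d
v_s = q/n_e = 0.01636/0.09 = 0.1817 m/d
Retardation R = 1 + ρ_b·K_d/n = 1 + 1.58×1.2/0.09 = 22.07
Contaminant velocity v_c = v/R = 0.1817/22.07 = 0.008236 m/d
t = L/v_c = 897/0.008236 = 108900 d
   = 108900/365 = 298 yr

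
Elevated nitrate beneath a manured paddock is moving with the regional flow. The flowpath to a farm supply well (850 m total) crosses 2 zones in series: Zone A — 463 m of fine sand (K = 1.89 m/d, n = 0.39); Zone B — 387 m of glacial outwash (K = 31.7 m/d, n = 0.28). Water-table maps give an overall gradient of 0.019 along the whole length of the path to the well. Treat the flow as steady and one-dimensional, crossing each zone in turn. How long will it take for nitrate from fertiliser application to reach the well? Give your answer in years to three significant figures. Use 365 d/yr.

12.6 years

Continuity: the same q passes through each zone, so ΔH = q·Σ(L_j/K_j) — the zones act as resistances in series.
Σ(L/K) = 463/1.89 + 387/31.7 = 245.0 + 12.21 = 257.2 d
K_eq = L_total / Σ(L/K) = 850 / 257.2 = 3.305 m/d
q = K_eq · i = 3.305 × 0.019 = 0.06280 m/d (same in every zone)
Zone A: v = q/n = 0.06280/0.39 = 0.1610 m/d → t_A = 463/0.1610 = 2875 d
Zone B: v = q/n = 0.06280/0.28 = 0.2243 m/d → t_B = 387/0.2243 = 1726 d
Total t = 2875 + 1726 = 4601 d
   = 4601 / 365 = 12.6 yr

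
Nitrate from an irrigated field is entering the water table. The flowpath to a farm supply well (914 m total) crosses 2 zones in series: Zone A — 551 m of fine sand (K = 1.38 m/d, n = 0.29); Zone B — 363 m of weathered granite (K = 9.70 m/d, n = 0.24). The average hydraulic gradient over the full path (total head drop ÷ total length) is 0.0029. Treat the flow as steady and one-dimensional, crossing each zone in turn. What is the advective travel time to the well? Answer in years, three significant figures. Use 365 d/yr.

111 years

For zones in series the flux q is common to all zones; the equivalent conductivity is the harmonic (thickness-weighted) mean, K_eq = L_total / Σ(L_j/K_j).
Σ(L/K) = 551/1.38 + 363/9.70 = 399.3 + 37.42 = 436.7 d
K_eq = L_total / Σ(L/K) = 914 / 436.7 = 2.093 m/d
q = K_eq · i = 2.093 × 0.0029 = 0.006070 m/d (same in every zone)
Zone A: v = q/n = 0.006070/0.29 = 0.02093 m/d → t_A = 551/0.02093 = 26330 d
Zone B: v = q/n = 0.006070/0.24 = 0.02529 m/d → t_B = 363/0.02529 = 14350 d
Total t = 26330 + 14350 = 40680 d
   = 40680 / 365 = 111 yr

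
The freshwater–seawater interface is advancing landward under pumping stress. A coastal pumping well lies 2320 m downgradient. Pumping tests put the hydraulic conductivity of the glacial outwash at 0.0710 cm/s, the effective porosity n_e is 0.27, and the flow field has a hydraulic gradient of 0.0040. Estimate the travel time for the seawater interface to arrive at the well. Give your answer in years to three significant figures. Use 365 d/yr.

K = 0.0710 cm/s × 864 = 61.34 m/d
Specific discharge q = 61.34 × 0.0040 = 0.2454 m/d
Seepage velocity v = q / n = 0.2454 / 0.27 = 0.9088 m/d
t = L / v = 2320 / 0.9088 = 2553 d
   = 2553 / 365 = 6.99 yr

6.99 years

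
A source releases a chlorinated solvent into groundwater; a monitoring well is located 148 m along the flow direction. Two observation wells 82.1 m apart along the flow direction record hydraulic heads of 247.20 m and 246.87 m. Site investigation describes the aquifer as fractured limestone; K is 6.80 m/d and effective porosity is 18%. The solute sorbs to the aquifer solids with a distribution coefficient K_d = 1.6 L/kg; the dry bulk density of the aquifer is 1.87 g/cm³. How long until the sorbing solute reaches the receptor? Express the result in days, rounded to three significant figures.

Hydraulic gradient i = (247.20 − 246.87) / 82.1 = 0.33 / 82.1 = 0.004019
Darcy flux q = K·i = 6.80 × 0.004019 = 0.02733 m/d
v = Ki/n = 6.80·0.004019/0.18 = 0.1518 m/d
Retardation R = 1 + ρ_b·K_d/n = 1 + 1.87×1.6/0.18 = 17.62
Contaminant velocity v_c = v/R = 0.1518/17.62 = 0.008617 m/d
t = L/v_c = 148/0.008617 = 17180 d

17200 days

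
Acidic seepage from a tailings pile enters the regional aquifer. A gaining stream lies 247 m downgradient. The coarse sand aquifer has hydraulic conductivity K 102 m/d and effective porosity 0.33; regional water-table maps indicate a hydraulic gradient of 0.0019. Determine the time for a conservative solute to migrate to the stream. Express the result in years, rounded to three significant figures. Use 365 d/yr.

1.15 years

Specific discharge q = 102 × 0.0019 = 0.1938 m/d
v = Ki/n = 102·0.0019/0.33 = 0.5873 m/d
t = L / v = 247 / 0.5873 = 420.6 d
   = 420.6 / 365 = 1.15 yr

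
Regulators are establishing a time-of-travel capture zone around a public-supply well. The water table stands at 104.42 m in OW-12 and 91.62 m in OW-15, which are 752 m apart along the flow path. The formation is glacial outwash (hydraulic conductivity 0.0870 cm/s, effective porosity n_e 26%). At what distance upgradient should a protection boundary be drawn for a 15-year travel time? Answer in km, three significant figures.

26.9 km

Hydraulic gradient i = (104.42 − 91.62) / 752 = 12.80 / 752 = 0.01702
K = 0.0870 cm/s × 864 = 75.17 m/d
Darcy flux q = K·i = 75.17 × 0.01702 = 1.279 m/d
Seepage velocity v = q / n = 1.279 / 0.26 = 4.921 m/d
T = 15 yr × 365 = 5475 d
L = v × T = 4.921 × 5475 = 26940 m
   = 26.9 km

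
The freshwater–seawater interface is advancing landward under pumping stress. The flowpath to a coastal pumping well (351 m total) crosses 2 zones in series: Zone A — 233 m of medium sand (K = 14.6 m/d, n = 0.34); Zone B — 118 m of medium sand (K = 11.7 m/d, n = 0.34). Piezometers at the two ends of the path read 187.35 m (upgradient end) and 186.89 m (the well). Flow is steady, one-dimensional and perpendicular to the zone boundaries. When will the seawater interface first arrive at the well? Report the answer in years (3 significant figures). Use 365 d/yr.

18.5 years

Total head drop ΔH = 187.35 − 186.89 = 0.46 m
Steady 1-D flow in series ⇒ the Darcy flux q is identical in every zone and the zone head losses add (resistances L/K in series).
Σ(L/K) = 233/14.6 + 118/11.7 = 15.96 + 10.09 = 26.04 d
q = ΔH / Σ(L/K) = 0.46 / 26.04 = 0.01766 m/d (same in every zone)
Zone A: v = q/n = 0.01766/0.34 = 0.05195 m/d → t_A = 233/0.05195 = 4485 d
Zone B: v = q/n = 0.01766/0.34 = 0.05195 m/d → t_B = 118/0.05195 = 2272 d
Total t = 4485 + 2272 = 6757 d
   = 6757 / 365 = 18.5 yr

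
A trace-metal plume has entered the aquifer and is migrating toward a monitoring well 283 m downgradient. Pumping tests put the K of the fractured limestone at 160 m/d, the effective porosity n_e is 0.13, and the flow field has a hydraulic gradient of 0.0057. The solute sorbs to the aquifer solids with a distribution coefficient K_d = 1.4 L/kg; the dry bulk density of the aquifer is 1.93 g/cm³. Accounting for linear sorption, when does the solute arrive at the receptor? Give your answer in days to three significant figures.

Darcy flux q = K·i = 160 × 0.0057 = 0.9120 m/d
Average linear velocity = 0.9120 / 0.13 = 7.015 m/d
Retardation R = 1 + ρ_b·K_d/n = 1 + 1.93×1.4/0.13 = 21.78
Contaminant velocity v_c = v/R = 7.015/21.78 = 0.3220 m/d
t = L/v_c = 283/0.3220 = 878.8 d

879 days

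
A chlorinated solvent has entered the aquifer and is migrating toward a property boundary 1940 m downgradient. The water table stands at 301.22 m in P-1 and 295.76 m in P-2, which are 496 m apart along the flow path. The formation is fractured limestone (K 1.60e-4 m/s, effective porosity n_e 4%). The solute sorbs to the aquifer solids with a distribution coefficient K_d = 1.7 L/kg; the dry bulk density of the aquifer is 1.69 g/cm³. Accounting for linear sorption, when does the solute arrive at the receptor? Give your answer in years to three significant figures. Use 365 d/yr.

102 years

Hydraulic gradient i = (301.22 − 295.76) / 496 = 5.46 / 496 = 0.01101
K = 1.60e-4 m/s × 86400 s/d = 13.82 m/d
q = Ki = 13.82 × 0.01101 = 0.1522 m/d
Seepage velocity v = q / n = 0.1522 / 0.04 = 3.804 m/d
Retardation R = 1 + ρ_b·K_d/n = 1 + 1.69×1.7/0.04 = 72.82
Contaminant velocity v_c = v/R = 3.804/72.82 = 0.05224 m/d
t = L/v_c = 1940/0.05224 = 37140 d
   = 37140/365 = 102 yr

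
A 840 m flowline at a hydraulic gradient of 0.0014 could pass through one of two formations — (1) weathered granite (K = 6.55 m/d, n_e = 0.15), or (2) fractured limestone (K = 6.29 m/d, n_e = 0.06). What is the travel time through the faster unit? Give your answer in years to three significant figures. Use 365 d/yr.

Unit 1 (weathered granite): v = 6.55×0.0014/0.15 = 0.06113 m/d, t = 840/0.06113 = 13740 d
Unit 2 (fractured limestone): v = 6.29×0.0014/0.06 = 0.1468 m/d, t = 840/0.1468 = 5723 d
Faster: 5723 d / 365 = 15.7 yr

15.7 years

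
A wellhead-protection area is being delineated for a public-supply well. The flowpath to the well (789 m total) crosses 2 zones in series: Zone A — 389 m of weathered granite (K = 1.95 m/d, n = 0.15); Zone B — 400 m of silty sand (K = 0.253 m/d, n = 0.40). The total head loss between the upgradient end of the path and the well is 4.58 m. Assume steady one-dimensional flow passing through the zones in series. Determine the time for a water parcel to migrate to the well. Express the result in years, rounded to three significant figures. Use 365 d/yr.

233 years

Steady 1-D flow in series ⇒ the Darcy flux q is identical in every zone and the zone head losses add (resistances L/K in series).
Σ(L/K) = 389/1.95 + 400/0.253 = 199.5 + 1581 = 1781 d
q = ΔH / Σ(L/K) = 4.58 / 1781 = 0.002572 m/d (same in every zone)
Zone A: v = q/n = 0.002572/0.15 = 0.01715 m/d → t_A = 389/0.01715 = 22680 d
Zone B: v = q/n = 0.002572/0.40 = 0.006431 m/d → t_B = 400/0.006431 = 62200 d
Total t = 22680 + 62200 = 84890 d
   = 84890 / 365 = 233 yr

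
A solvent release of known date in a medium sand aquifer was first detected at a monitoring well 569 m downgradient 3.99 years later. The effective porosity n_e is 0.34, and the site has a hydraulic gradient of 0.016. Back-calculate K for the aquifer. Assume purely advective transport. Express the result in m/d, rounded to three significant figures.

8.30 m/d

t = 3.99 years = 1456 d
v = L / t = 569 / 1456 = 0.3907 m/d
K = v · n / i = 0.3907 × 0.34 / 0.016 = 8.30 m/d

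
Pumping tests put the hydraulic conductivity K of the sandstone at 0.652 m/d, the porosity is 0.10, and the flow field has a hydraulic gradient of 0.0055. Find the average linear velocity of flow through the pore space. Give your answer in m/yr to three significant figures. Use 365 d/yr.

13.1 m/yr

Darcy flux q = K·i = 0.652 × 0.0055 = 0.003586 m/d
v = Ki/n = 0.652·0.0055/0.10 = 0.03586 m/d
   = 0.03586 × 365 = 13.1 m/yr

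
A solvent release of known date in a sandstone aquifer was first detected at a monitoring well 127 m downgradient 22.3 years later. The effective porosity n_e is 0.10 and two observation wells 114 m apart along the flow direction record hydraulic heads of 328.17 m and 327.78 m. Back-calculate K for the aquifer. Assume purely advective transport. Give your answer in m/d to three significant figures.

0.456 m/d

Hydraulic gradient i = (328.17 − 327.78) / 114 = 0.39 / 114 = 0.003421
t = 22.3 years = 8140 d
v = L / t = 127 / 8140 = 0.01560 m/d
K = v · n / i = 0.01560 × 0.10 / 0.003421 = 0.456 m/d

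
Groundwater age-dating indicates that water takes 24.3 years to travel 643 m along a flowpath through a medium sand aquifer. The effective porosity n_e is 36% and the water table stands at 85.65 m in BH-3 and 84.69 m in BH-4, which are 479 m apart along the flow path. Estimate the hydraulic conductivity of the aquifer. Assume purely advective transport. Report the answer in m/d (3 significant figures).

Hydraulic gradient i = (85.65 − 84.69) / 479 = 0.96 / 479 = 0.002004
t = 24.3 years = 8870 d
v = L / t = 643 / 8870 = 0.07250 m/d
K = v · n / i = 0.07250 × 0.36 / 0.002004 = 13.0 m/d

13.0 m/d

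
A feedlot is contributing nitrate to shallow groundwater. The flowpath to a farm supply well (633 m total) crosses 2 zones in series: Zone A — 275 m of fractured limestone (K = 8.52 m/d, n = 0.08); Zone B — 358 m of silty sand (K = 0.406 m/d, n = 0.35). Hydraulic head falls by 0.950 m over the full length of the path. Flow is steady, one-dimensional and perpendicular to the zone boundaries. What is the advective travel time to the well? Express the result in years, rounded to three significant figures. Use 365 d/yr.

388 years

Steady 1-D flow in series ⇒ the Darcy flux q is identical in every zone and the zone head losses add (resistances L/K in series).
Σ(L/K) = 275/8.52 + 358/0.406 = 32.28 + 881.8 = 914.1 d
q = ΔH / Σ(L/K) = 0.950 / 914.1 = 0.001039 m/d (same in every zone)
Zone A: v = q/n = 0.001039/0.08 = 0.01299 m/d → t_A = 275/0.01299 = 21170 d
Zone B: v = q/n = 0.001039/0.35 = 0.002970 m/d → t_B = 358/0.002970 = 120600 d
Total t = 21170 + 120600 = 141700 d
   = 141700 / 365 = 388 yr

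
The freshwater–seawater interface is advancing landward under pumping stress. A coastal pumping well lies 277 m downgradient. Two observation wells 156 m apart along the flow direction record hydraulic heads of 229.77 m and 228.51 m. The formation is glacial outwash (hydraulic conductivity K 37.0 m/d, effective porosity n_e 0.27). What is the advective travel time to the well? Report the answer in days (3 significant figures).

Hydraulic gradient i = (229.77 − 228.51) / 156 = 1.26 / 156 = 0.008077
q = Ki = 37.0 × 0.008077 = 0.2988 m/d
v_s = q/n_e = 0.2988/0.27 = 1.107 m/d
t = L / v = 277 / 1.107 = 250.3 d

250 days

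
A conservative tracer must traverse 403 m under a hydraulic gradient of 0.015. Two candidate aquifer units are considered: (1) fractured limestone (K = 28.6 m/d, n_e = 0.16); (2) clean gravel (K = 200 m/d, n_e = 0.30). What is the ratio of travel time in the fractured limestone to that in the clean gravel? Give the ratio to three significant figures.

3.73

Unit 1 (fractured limestone): v = 28.6×0.015/0.16 = 2.681 m/d, t = 403/2.681 = 150.3 d
Unit 2 (clean gravel): v = 200×0.015/0.30 = 10.00 m/d, t = 403/10.00 = 40.30 d
t(fractured limestone) / t(clean gravel) = 150.3/40.30 = 3.73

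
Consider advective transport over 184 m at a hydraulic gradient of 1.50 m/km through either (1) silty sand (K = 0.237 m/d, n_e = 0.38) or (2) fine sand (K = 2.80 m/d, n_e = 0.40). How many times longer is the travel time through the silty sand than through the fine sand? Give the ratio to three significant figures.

Unit 1 (silty sand): v = 0.237×0.0015/0.38 = 9.355e-4 m/d, t = 184/9.355e-4 = 196700 d
Unit 2 (fine sand): v = 2.80×0.0015/0.40 = 0.01050 m/d, t = 184/0.01050 = 17520 d
t(silty sand) / t(fine sand) = 196700/17520 = 11.2

11.2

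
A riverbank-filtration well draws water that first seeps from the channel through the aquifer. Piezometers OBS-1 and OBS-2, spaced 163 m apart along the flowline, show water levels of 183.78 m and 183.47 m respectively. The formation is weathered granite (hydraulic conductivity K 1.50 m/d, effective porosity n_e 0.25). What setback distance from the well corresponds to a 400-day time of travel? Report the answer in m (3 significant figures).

Hydraulic gradient i = (183.78 − 183.47) / 163 = 0.31 / 163 = 0.001902
q = Ki = 1.50 × 0.001902 = 0.002853 m/d
Seepage velocity v = q / n = 0.002853 / 0.25 = 0.01141 m/d
L = v × T = 0.01141 × 400 = 4.564 m

4.56 m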